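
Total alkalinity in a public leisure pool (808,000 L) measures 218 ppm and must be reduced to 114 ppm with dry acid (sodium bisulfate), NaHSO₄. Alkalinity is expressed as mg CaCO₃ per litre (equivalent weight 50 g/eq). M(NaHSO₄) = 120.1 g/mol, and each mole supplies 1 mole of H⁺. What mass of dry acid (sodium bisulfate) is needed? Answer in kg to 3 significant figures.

202 kg

Alkalinity to neutralize: (218 − 114) = 104 mg/L as CaCO₃ × 808,000 L = 84,030 g as CaCO₃.
Equivalents of H⁺ required: 84,030 ÷ 50 g/eq = 1681 eq = 1681 mol NaHSO₄.
Mass of NaHSO₄: 1681 × 120.1 = 201,800 g.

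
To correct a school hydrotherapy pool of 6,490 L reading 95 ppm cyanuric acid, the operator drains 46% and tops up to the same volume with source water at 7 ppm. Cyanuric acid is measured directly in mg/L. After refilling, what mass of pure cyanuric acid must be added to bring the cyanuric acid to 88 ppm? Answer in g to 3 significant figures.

217 g

After draining 46% and refilling: 95 × 0.54 + 7 × 0.46 = 54.52 ppm.
Deficit to target: 88 − 54.52 = 33.48 mg/L.
Mass: 33.48 mg/L × 6,490 L = 217.3 g cyanuric acid.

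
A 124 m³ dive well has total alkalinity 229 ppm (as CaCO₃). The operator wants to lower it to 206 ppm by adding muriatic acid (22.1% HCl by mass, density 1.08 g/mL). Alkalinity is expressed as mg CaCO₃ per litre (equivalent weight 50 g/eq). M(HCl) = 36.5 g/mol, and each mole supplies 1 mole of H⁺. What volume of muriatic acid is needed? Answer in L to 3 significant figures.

Volume: 124 m³ = 124,000 L.
Alkalinity to neutralize: (229 − 206) = 23 mg/L as CaCO₃ × 124,000 L = 2852 g as CaCO₃.
Equivalents of H⁺ required: 2852 ÷ 50 g/eq = 57.04 eq = 57.04 mol HCl.
Mass of HCl: 57.04 × 36.5 = 2082 g.
Mass of 22.1% solution: 2082 / 0.221 = 9421 g.
Volume: 9421 g ÷ 1.08 g/mL = 8723 mL.

8.72 L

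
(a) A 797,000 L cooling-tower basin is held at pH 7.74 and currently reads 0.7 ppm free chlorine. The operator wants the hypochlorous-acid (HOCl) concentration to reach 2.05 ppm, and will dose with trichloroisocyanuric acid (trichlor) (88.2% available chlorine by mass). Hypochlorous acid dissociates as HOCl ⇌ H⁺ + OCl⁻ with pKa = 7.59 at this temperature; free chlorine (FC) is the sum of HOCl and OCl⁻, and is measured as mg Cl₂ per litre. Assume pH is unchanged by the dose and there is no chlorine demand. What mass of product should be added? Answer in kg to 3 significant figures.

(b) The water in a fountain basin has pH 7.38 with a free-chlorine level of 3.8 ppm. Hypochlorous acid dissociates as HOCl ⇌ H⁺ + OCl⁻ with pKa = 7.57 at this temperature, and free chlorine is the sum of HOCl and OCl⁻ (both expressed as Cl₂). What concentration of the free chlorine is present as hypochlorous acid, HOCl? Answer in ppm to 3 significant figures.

(a) 3.84 kg; (b) 2.31 ppm

(a) [OCl⁻]/[HOCl] = 10^(pH − pKa) = 10^(7.74 − 7.59) = 1.413; fraction as HOCl = 1/(1 + 1.413) = 0.4145.
(a) Free chlorine required for 2.05 ppm HOCl: 2.05 / 0.4145 = 4.946 ppm.
(a) FC to add: 4.946 − 0.7 = 4.246 mg/L as Cl₂.
(a) Cl₂ equivalent: 4.246 mg/L × 797,000 L = 3384 g.
(a) Product at 88.2% available Cl: 3384 / 0.882 = 3837 g.

(b) [OCl⁻]/[HOCl] = 10^(pH − pKa) = 10^(7.38 − 7.57) = 10^-0.19 = 0.6457.
(b) Fraction as HOCl = 1 / (1 + 0.6457) = 0.6077.
(b) HOCl = 0.6077 × 3.8 ppm = 2.309 ppm.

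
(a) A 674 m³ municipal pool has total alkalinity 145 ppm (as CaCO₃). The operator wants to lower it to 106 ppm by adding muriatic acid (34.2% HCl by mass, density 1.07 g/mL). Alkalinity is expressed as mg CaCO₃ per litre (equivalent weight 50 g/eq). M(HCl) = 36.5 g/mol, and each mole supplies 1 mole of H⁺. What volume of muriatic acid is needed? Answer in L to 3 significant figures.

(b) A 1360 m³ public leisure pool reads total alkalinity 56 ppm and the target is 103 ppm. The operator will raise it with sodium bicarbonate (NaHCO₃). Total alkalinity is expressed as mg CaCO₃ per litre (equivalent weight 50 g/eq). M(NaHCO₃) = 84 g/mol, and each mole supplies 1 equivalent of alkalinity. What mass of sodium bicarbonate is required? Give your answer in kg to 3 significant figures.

(a) Volume: 674 m³ = 674,000 L.
(a) Alkalinity to neutralize: (145 − 106) = 39 mg/L as CaCO₃ × 674,000 L = 26,290 g as CaCO₃.
(a) Equivalents of H⁺ required: 26,290 ÷ 50 g/eq = 525.7 eq = 525.7 mol HCl.
(a) Mass of HCl: 525.7 × 36.5 = 19,190 g.
(a) Mass of 34.2% solution: 19,190 / 0.342 = 56,110 g.
(a) Volume: 56,110 g ÷ 1.07 g/mL = 52,440 mL.

(b) Volume: 1360 m³ = 1,360,000 L.
(b) Alkalinity to add: (103 − 56) = 47 mg/L as CaCO₃ × 1,360,000 L = 63,920 g as CaCO₃.
(b) Equivalents: 63,920 g ÷ 50 g/eq = 1278 eq.
(b) NaHCO₃ supplies 1 eq per mole → 1278 mol.
(b) Mass: 1278 mol × 84 g/mol = 107,400 g.

(a) 52.4 L; (b) 107 kg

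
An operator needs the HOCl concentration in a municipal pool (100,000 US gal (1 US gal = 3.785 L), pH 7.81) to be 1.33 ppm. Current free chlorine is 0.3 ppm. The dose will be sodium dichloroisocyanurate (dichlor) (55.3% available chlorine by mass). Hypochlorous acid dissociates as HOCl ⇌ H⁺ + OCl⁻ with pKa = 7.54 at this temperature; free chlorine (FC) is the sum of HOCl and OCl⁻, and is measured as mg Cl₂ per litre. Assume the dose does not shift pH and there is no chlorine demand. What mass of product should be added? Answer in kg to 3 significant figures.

Volume: 100,000 US gal × 3.785 L/gal = 378,500 L.
[OCl⁻]/[HOCl] = 10^(pH − pKa) = 10^(7.81 − 7.54) = 1.862; fraction as HOCl = 1/(1 + 1.862) = 0.3494.
Free chlorine required for 1.33 ppm HOCl: 1.33 / 0.3494 = 3.807 ppm.
FC to add: 3.807 − 0.3 = 3.507 mg/L as Cl₂.
Cl₂ equivalent: 3.507 mg/L × 378,500 L = 1327 g.
Product at 55.3% available Cl: 1327 / 0.553 = 2400 g.

2.40 kg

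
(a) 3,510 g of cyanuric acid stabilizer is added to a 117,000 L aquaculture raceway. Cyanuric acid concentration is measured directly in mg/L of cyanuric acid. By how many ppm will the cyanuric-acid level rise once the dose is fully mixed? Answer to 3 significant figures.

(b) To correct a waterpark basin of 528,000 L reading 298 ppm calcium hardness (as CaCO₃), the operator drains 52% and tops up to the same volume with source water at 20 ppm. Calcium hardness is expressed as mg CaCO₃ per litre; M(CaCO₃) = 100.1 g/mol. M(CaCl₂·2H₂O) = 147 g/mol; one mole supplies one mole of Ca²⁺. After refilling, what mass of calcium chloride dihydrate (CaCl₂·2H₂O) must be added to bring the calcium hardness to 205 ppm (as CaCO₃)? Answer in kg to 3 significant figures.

(a) 30.0 ppm; (b) 40.0 kg

(a) Rise: 3,510 g / 117,000 L × 1000 = 30 mg/L.

(b) After draining 52% and refilling: 298 × 0.48 + 20 × 0.52 = 153.44 ppm.
(b) Deficit to target: 205 − 153.44 = 51.56 mg/L.
(b) As CaCO₃: 51.56 mg/L × 528,000 L = 27,220 g; ÷ 100.1 = 272 mol Ca²⁺.
(b) Mass: 272 × 147 = 39,980 g.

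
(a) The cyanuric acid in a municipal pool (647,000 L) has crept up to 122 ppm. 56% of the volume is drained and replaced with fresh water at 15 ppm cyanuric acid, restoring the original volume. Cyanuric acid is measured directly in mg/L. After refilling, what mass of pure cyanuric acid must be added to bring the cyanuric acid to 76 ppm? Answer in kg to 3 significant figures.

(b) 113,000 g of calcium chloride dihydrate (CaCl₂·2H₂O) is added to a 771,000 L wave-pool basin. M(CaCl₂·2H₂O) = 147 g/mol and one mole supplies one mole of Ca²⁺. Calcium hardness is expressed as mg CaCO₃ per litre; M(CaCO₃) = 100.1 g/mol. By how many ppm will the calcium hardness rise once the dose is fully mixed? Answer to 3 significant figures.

(a) 9.01 kg; (b) 99.8 ppm

(a) After draining 56% and refilling: 122 × 0.44 + 15 × 0.56 = 62.08 ppm.
(a) Deficit to target: 76 − 62.08 = 13.92 mg/L.
(a) Mass: 13.92 mg/L × 647,000 L = 9006 g cyanuric acid.

(b) Moles of Ca²⁺: 113,000 g ÷ 147 g/mol = 768.7 mol.
(b) As CaCO₃: 768.7 mol × 100.1 g/mol = 76,950 g.
(b) Rise: 76,950 g / 771,000 L × 1000 = 99.8 mg/L.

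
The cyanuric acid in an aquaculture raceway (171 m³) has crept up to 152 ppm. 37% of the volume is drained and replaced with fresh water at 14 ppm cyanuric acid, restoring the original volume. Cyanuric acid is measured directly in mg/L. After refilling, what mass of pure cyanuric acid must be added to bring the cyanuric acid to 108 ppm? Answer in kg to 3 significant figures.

Volume: 171 m³ = 171,000 L.
After draining 37% and refilling: 152 × 0.63 + 14 × 0.37 = 100.94 ppm.
Deficit to target: 108 − 100.94 = 7.06 mg/L.
Mass: 7.06 mg/L × 171,000 L = 1207 g cyanuric acid.

1.21 kg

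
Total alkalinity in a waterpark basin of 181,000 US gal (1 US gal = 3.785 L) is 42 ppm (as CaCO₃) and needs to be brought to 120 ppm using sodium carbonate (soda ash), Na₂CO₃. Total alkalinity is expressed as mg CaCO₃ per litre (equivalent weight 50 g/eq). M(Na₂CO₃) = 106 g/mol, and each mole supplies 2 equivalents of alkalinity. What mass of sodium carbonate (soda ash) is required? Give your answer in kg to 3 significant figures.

Volume: 181,000 US gal × 3.785 L/gal = 685,085 L.
Alkalinity to add: (120 − 42) = 78 mg/L as CaCO₃ × 685,085 L = 53,440 g as CaCO₃.
Equivalents: 53,440 g ÷ 50 g/eq = 1069 eq.
Each mole of Na₂CO₃ supplies 2 eq, so 1069 / 2 = 534.4 mol.
Mass: 534.4 mol × 106 g/mol = 56,640 g.

56.6 kg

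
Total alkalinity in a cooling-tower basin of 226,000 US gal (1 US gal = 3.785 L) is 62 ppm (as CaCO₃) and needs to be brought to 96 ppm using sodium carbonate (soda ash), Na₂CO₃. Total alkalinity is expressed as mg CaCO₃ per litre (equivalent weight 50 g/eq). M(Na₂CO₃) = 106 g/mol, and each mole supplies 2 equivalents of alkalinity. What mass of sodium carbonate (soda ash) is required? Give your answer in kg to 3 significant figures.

30.8 kg

Volume: 226,000 US gal × 3.785 L/gal = 855,410 L.
Alkalinity to add: (96 − 62) = 34 mg/L as CaCO₃ × 855,410 L = 29,080 g as CaCO₃.
Equivalents: 29,080 g ÷ 50 g/eq = 581.7 eq.
Each mole of Na₂CO₃ supplies 2 eq, so 581.7 / 2 = 290.8 mol.
Mass: 290.8 mol × 106 g/mol = 30,830 g.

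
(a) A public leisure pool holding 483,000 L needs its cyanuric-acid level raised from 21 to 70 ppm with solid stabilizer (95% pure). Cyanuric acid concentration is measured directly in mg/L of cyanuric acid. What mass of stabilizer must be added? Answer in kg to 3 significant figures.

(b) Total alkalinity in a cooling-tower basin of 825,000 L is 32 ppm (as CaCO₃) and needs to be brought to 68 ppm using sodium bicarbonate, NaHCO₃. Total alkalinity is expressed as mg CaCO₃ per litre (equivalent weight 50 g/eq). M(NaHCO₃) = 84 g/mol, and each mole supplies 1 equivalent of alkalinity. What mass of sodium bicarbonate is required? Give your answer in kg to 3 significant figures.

(a) CYA to add: (70 − 21) = 49 mg/L × 483,000 L = 23,670 g cyanuric acid.
(a) At 95% purity: 23,670 / 0.95 = 24,910 g product.

(b) Alkalinity to add: (68 − 32) = 36 mg/L as CaCO₃ × 825,000 L = 29,700 g as CaCO₃.
(b) Equivalents: 29,700 g ÷ 50 g/eq = 594 eq.
(b) NaHCO₃ supplies 1 eq per mole → 594 mol.
(b) Mass: 594 mol × 84 g/mol = 49,900 g.

(a) 24.9 kg; (b) 49.9 kg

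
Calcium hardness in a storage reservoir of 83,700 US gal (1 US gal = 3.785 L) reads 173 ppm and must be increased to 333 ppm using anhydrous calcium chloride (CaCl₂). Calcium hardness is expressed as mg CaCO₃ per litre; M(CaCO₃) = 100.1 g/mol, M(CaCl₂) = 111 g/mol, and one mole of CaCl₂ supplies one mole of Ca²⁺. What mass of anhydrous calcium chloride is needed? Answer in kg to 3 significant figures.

56.2 kg

Volume: 83,700 US gal × 3.785 L/gal = 316,804 L.
Hardness to add: (333 − 173) = 160 mg/L as CaCO₃ × 316,804 L = 50,690 g as CaCO₃.
Moles of Ca²⁺ (1 mol Ca²⁺ ≡ 1 mol CaCO₃): 50,690 / 100.1 g/mol = 506.4 mol.
Mass of CaCl₂: 506.4 × 111 = 56,210 g.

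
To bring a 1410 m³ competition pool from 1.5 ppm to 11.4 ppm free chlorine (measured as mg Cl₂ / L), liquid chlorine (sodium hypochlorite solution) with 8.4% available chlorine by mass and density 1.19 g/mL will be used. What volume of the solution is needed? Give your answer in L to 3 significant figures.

Volume: 1410 m³ = 1,410,000 L.
Chlorine deficit: 11.4 − 1.5 = 9.9 ppm = 9.9 mg/L as Cl₂.
Cl₂ equivalent needed: 9.9 mg/L × 1,410,000 L = 13,960,000 mg = 13,960 g.
Product at 8.4% available chlorine: 13,960 / 0.084 = 166,200 g.
Volume at density 1.19 g/mL: 166,200 g ÷ 1.19 g/mL = 139,600 mL.

140 L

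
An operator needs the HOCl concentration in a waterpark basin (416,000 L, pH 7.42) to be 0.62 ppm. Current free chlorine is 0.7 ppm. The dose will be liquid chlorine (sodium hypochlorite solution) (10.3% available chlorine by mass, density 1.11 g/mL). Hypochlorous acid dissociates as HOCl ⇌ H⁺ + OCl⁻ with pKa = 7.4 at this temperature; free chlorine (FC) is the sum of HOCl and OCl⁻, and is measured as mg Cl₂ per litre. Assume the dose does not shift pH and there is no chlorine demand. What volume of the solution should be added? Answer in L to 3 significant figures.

2.07 L

[OCl⁻]/[HOCl] = 10^(pH − pKa) = 10^(7.42 − 7.4) = 1.047; fraction as HOCl = 1/(1 + 1.047) = 0.4885.
Free chlorine required for 0.62 ppm HOCl: 0.62 / 0.4885 = 1.269 ppm.
FC to add: 1.269 − 0.7 = 0.5692 mg/L as Cl₂.
Cl₂ equivalent: 0.5692 mg/L × 416,000 L = 236.8 g.
Product at 10.3% available Cl: 236.8 / 0.103 = 2299 g.
Volume: 2299 g ÷ 1.11 g/mL = 2071 mL.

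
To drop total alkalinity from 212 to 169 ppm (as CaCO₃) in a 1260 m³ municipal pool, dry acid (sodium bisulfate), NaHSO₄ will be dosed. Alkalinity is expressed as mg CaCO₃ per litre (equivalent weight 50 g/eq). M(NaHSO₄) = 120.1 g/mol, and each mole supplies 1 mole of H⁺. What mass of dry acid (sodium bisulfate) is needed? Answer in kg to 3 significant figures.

Volume: 1260 m³ = 1,260,000 L.
Alkalinity to neutralize: (212 − 169) = 43 mg/L as CaCO₃ × 1,260,000 L = 54,180 g as CaCO₃.
Equivalents of H⁺ required: 54,180 ÷ 50 g/eq = 1084 eq = 1084 mol NaHSO₄.
Mass of NaHSO₄: 1084 × 120.1 = 130,100 g.

130 kg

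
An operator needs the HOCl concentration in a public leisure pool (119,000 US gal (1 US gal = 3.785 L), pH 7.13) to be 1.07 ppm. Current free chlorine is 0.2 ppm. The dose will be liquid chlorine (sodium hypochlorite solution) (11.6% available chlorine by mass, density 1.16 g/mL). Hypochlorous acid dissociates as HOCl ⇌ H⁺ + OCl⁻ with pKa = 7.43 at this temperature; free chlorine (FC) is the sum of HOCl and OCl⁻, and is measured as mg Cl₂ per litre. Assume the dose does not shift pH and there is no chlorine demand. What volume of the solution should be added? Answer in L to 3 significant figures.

4.71 L

Volume: 119,000 US gal × 3.785 L/gal = 450,415 L.
[OCl⁻]/[HOCl] = 10^(pH − pKa) = 10^(7.13 − 7.43) = 0.5012; fraction as HOCl = 1/(1 + 0.5012) = 0.6661.
Free chlorine required for 1.07 ppm HOCl: 1.07 / 0.6661 = 1.606 ppm.
FC to add: 1.606 − 0.2 = 1.406 mg/L as Cl₂.
Cl₂ equivalent: 1.406 mg/L × 450,415 L = 633.4 g.
Product at 11.6% available Cl: 633.4 / 0.116 = 5460 g.
Volume: 5460 g ÷ 1.16 g/mL = 4707 mL.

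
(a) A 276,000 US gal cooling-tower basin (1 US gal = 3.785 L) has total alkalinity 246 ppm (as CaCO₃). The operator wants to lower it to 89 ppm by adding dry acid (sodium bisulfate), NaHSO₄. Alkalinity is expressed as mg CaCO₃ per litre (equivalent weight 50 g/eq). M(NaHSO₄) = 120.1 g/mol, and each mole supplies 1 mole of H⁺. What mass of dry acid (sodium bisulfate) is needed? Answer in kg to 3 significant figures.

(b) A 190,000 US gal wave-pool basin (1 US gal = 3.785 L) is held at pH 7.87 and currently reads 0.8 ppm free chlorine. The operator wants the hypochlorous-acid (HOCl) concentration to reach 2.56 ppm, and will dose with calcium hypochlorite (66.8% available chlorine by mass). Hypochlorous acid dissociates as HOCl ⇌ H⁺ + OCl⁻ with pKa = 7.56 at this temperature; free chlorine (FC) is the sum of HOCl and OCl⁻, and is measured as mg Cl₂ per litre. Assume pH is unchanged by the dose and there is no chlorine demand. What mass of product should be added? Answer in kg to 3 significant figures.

(a) 394 kg; (b) 7.52 kg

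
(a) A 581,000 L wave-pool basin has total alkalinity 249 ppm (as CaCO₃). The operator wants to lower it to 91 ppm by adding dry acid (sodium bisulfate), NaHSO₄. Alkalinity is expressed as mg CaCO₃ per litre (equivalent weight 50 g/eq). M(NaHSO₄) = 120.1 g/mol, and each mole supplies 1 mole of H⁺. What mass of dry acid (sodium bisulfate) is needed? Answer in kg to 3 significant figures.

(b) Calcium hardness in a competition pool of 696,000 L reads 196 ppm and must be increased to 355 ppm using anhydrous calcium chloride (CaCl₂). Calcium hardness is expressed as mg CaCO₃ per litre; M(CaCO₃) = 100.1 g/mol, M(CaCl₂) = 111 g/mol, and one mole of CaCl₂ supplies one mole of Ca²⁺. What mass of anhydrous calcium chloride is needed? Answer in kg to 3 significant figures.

(a) 220 kg; (b) 123 kg

(a) Alkalinity to neutralize: (249 − 91) = 158 mg/L as CaCO₃ × 581,000 L = 91,800 g as CaCO₃.
(a) Equivalents of H⁺ required: 91,800 ÷ 50 g/eq = 1836 eq = 1836 mol NaHSO₄.
(a) Mass of NaHSO₄: 1836 × 120.1 = 220,500 g.

(b) Hardness to add: (355 − 196) = 159 mg/L as CaCO₃ × 696,000 L = 110,700 g as CaCO₃.
(b) Moles of Ca²⁺ (1 mol Ca²⁺ ≡ 1 mol CaCO₃): 110,700 / 100.1 g/mol = 1106 mol.
(b) Mass of CaCl₂: 1106 × 111 = 122,700 g.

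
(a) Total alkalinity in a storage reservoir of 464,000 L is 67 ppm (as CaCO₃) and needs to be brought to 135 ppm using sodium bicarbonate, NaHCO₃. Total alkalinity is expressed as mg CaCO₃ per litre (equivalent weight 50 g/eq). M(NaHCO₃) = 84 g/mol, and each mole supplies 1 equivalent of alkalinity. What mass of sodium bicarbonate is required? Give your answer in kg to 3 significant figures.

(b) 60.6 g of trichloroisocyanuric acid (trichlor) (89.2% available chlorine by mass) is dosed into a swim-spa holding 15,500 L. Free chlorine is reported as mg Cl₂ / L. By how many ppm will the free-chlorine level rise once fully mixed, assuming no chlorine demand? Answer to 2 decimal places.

(a) Alkalinity to add: (135 − 67) = 68 mg/L as CaCO₃ × 464,000 L = 31,550 g as CaCO₃.
(a) Equivalents: 31,550 g ÷ 50 g/eq = 631 eq.
(a) NaHCO₃ supplies 1 eq per mole → 631 mol.
(a) Mass: 631 mol × 84 g/mol = 53,010 g.

(b) Available chlorine delivered: 60.6 g × 0.892 = 54.06 g as Cl₂.
(b) Concentration rise: 54.06 g / 15,500 L = 3.487 mg/L = 3.49 ppm.

(a) 53.0 kg; (b) 3.49 ppm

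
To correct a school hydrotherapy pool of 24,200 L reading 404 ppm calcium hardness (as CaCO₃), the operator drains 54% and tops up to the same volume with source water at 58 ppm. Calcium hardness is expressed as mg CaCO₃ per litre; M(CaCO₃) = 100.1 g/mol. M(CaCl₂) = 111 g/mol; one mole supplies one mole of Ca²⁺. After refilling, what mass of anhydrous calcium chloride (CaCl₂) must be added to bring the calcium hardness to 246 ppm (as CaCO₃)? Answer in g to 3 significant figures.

774 g

After draining 54% and refilling: 404 × 0.46 + 58 × 0.54 = 217.16 ppm.
Deficit to target: 246 − 217.16 = 28.84 mg/L.
As CaCO₃: 28.84 mg/L × 24,200 L = 697.9 g; ÷ 100.1 = 6.972 mol Ca²⁺.
Mass: 6.972 × 111 = 773.9 g.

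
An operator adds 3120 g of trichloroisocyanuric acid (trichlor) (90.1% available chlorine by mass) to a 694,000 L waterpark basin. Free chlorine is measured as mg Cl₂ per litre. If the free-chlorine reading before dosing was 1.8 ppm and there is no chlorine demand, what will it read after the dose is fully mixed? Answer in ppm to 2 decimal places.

5.85 ppm

Available chlorine delivered: 3120 g × 0.901 = 2811 g as Cl₂.
Concentration rise: 2811 g / 694,000 L = 4.051 mg/L = 4.05 ppm.
Final FC: 1.8 + 4.05 = 5.85 ppm.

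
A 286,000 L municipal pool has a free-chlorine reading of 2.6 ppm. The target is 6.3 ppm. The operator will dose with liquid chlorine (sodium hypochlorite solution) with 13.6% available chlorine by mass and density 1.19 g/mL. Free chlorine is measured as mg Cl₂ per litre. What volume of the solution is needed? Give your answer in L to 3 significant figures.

Chlorine deficit: 6.3 − 2.6 = 3.7 ppm = 3.7 mg/L as Cl₂.
Cl₂ equivalent needed: 3.7 mg/L × 286,000 L = 1,058,000 mg = 1058 g.
Product at 13.6% available chlorine: 1058 / 0.136 = 7781 g.
Volume at density 1.19 g/mL: 7781 g ÷ 1.19 g/mL = 6539 mL.

6.54 L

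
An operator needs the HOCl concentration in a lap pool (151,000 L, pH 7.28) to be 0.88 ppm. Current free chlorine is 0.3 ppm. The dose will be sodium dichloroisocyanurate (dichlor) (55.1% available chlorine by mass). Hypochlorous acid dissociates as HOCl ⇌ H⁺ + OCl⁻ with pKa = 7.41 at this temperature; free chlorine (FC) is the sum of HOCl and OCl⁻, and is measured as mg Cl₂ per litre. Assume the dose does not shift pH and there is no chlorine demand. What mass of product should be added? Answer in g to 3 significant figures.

[OCl⁻]/[HOCl] = 10^(pH − pKa) = 10^(7.28 − 7.41) = 0.7413; fraction as HOCl = 1/(1 + 0.7413) = 0.5743.
Free chlorine required for 0.88 ppm HOCl: 0.88 / 0.5743 = 1.532 ppm.
FC to add: 1.532 − 0.3 = 1.232 mg/L as Cl₂.
Cl₂ equivalent: 1.232 mg/L × 151,000 L = 186.1 g.
Product at 55.1% available Cl: 186.1 / 0.551 = 337.7 g.

338 g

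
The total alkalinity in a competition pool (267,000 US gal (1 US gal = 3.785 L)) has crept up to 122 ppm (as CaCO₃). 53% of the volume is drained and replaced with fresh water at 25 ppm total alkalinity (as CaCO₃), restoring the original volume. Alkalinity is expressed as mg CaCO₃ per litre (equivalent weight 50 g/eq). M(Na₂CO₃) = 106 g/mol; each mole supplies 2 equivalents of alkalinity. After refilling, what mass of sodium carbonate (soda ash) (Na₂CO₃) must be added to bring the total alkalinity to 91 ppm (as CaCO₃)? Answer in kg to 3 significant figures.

21.9 kg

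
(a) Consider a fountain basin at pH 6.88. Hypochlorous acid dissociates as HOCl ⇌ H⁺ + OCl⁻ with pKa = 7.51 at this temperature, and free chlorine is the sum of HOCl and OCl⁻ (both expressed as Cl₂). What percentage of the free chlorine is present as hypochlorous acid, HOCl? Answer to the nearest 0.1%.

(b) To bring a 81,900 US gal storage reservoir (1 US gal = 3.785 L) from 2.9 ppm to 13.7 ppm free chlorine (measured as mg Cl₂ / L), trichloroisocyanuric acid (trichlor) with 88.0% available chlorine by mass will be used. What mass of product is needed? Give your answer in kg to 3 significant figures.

(a) 81.0%; (b) 3.80 kg

(a) [OCl⁻]/[HOCl] = 10^(pH − pKa) = 10^(6.88 − 7.51) = 10^-0.63 = 0.2344.
(a) Fraction as HOCl = 1 / (1 + 0.2344) = 0.8101.

(b) Volume: 81,900 US gal × 3.785 L/gal = 309,992 L.
(b) Chlorine deficit: 13.7 − 2.9 = 10.8 ppm = 10.8 mg/L as Cl₂.
(b) Cl₂ equivalent needed: 10.8 mg/L × 309,992 L = 3,348,000 mg = 3348 g.
(b) Product at 88.0% available chlorine: 3348 / 0.88 = 3804 g.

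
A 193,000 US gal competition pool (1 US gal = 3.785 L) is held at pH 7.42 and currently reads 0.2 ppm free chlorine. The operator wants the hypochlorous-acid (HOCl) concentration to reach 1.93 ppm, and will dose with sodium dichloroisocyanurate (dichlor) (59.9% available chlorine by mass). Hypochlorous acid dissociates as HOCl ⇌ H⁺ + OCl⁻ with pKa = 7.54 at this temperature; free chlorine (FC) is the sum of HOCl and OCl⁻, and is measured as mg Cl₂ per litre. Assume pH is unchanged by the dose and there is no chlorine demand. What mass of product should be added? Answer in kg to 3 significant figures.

3.90 kg

Volume: 193,000 US gal × 3.785 L/gal = 730,505 L.
[OCl⁻]/[HOCl] = 10^(pH − pKa) = 10^(7.42 − 7.54) = 0.7586; fraction as HOCl = 1/(1 + 0.7586) = 0.5686.
Free chlorine required for 1.93 ppm HOCl: 1.93 / 0.5686 = 3.394 ppm.
FC to add: 3.394 − 0.2 = 3.194 mg/L as Cl₂.
Cl₂ equivalent: 3.194 mg/L × 730,505 L = 2333 g.
Product at 59.9% available Cl: 2333 / 0.599 = 3895 g.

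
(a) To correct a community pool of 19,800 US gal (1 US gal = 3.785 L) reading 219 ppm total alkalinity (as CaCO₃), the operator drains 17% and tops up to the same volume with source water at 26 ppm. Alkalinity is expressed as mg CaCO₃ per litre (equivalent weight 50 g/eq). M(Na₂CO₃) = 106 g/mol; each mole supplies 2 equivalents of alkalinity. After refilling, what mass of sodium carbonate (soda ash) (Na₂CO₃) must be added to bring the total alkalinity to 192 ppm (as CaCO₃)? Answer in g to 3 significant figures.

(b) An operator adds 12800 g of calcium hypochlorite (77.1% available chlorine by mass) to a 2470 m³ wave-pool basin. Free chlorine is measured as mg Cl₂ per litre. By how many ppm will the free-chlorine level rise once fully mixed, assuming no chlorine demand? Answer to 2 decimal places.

(a) 462 g; (b) 4.00 ppm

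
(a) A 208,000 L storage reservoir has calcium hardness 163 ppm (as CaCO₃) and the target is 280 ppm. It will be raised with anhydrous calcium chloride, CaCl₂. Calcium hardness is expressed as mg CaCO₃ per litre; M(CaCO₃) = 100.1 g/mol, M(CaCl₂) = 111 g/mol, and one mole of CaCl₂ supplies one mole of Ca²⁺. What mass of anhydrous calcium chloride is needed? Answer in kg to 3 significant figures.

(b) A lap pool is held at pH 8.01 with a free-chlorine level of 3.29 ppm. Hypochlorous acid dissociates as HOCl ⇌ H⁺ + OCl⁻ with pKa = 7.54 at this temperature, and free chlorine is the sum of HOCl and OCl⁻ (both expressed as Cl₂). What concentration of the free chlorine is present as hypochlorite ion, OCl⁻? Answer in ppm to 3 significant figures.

(a) Hardness to add: (280 − 163) = 117 mg/L as CaCO₃ × 208,000 L = 24,340 g as CaCO₃.
(a) Moles of Ca²⁺ (1 mol Ca²⁺ ≡ 1 mol CaCO₃): 24,340 / 100.1 g/mol = 243.1 mol.
(a) Mass of CaCl₂: 243.1 × 111 = 26,990 g.

(b) [OCl⁻]/[HOCl] = 10^(pH − pKa) = 10^(8.01 − 7.54) = 10^0.47 = 2.951.
(b) Fraction as HOCl = 1 / (1 + 2.951) = 0.2531.
(b) OCl⁻ = (1 − 0.2531) × 3.29 ppm = 2.457 ppm.

(a) 27.0 kg; (b) 2.46 ppm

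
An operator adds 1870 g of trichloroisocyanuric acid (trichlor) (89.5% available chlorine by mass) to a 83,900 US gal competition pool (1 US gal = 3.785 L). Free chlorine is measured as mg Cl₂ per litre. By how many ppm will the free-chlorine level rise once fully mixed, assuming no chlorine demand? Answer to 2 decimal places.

5.27 ppm

Volume: 83,900 US gal × 3.785 L/gal = 317,562 L.
Available chlorine delivered: 1870 g × 0.895 = 1674 g as Cl₂.
Concentration rise: 1674 g / 317,562 L = 5.27 mg/L = 5.27 ppm.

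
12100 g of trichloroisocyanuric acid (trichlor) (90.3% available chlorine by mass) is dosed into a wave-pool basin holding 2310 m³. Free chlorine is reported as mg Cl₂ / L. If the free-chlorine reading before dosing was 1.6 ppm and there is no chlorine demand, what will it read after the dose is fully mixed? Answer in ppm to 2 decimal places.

6.33 ppm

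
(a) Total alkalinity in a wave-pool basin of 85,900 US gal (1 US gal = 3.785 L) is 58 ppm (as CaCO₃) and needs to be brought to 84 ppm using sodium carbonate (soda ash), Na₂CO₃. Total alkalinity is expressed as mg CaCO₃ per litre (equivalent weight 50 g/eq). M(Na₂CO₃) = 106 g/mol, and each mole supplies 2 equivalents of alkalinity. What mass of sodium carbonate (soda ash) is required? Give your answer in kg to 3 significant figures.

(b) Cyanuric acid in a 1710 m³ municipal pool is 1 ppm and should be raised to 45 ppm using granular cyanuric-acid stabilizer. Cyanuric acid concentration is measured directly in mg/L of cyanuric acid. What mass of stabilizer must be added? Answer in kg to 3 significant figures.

(a) 8.96 kg; (b) 75.2 kg

(a) Volume: 85,900 US gal × 3.785 L/gal = 325,132 L.
(a) Alkalinity to add: (84 − 58) = 26 mg/L as CaCO₃ × 325,132 L = 8453 g as CaCO₃.
(a) Equivalents: 8453 g ÷ 50 g/eq = 169.1 eq.
(a) Each mole of Na₂CO₃ supplies 2 eq, so 169.1 / 2 = 84.53 mol.
(a) Mass: 84.53 mol × 106 g/mol = 8961 g.

(b) Volume: 1710 m³ = 1,710,000 L.
(b) CYA to add: (45 − 1) = 44 mg/L × 1,710,000 L = 75,240 g cyanuric acid.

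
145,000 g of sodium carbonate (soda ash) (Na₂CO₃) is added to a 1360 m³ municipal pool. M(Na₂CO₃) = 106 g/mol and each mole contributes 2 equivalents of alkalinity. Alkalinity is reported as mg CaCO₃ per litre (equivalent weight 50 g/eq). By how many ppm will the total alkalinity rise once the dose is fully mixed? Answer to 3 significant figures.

101 ppm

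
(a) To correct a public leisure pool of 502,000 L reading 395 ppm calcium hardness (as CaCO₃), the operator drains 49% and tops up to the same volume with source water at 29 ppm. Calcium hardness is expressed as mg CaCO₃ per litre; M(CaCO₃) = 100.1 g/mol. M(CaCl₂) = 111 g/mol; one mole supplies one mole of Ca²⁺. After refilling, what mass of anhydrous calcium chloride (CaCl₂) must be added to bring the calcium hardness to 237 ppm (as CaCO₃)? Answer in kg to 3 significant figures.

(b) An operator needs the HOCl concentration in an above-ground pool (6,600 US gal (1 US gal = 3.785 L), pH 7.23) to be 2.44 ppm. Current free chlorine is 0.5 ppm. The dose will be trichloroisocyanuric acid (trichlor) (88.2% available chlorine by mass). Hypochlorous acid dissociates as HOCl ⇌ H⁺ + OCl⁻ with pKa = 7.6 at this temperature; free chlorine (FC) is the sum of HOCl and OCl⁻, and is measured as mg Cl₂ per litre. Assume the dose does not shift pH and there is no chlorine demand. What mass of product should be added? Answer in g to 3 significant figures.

(a) 11.9 kg; (b) 84.4 g

(a) After draining 49% and refilling: 395 × 0.51 + 29 × 0.49 = 215.66 ppm.
(a) Deficit to target: 237 − 215.66 = 21.34 mg/L.
(a) As CaCO₃: 21.34 mg/L × 502,000 L = 10,710 g; ÷ 100.1 = 107 mol Ca²⁺.
(a) Mass: 107 × 111 = 11,880 g.

(b) Volume: 6,600 US gal × 3.785 L/gal = 24,981 L.
(b) [OCl⁻]/[HOCl] = 10^(pH − pKa) = 10^(7.23 − 7.6) = 0.4266; fraction as HOCl = 1/(1 + 0.4266) = 0.701.
(b) Free chlorine required for 2.44 ppm HOCl: 2.44 / 0.701 = 3.481 ppm.
(b) FC to add: 3.481 − 0.5 = 2.981 mg/L as Cl₂.
(b) Cl₂ equivalent: 2.981 mg/L × 24,981 L = 74.46 g.
(b) Product at 88.2% available Cl: 74.46 / 0.882 = 84.43 g.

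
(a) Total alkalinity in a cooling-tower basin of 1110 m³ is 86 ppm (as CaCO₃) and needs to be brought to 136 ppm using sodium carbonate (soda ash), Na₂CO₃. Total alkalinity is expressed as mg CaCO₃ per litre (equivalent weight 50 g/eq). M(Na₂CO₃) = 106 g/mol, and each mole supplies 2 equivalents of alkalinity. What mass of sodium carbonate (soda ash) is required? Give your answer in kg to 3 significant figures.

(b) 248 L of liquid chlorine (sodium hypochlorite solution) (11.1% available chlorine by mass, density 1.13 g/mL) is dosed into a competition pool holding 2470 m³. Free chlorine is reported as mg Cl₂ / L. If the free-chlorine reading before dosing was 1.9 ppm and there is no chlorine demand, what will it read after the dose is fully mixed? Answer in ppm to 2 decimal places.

(a) 58.8 kg; (b) 14.49 ppm

(a) Volume: 1110 m³ = 1,110,000 L.
(a) Alkalinity to add: (136 − 86) = 50 mg/L as CaCO₃ × 1,110,000 L = 55,500 g as CaCO₃.
(a) Equivalents: 55,500 g ÷ 50 g/eq = 1110 eq.
(a) Each mole of Na₂CO₃ supplies 2 eq, so 1110 / 2 = 555 mol.
(a) Mass: 555 mol × 106 g/mol = 58,830 g.

(b) Volume: 2470 m³ = 2,470,000 L.
(b) Mass of solution: 248 L × 1000 mL/L × 1.13 g/mL = 280,200 g.
(b) Available chlorine delivered: 280,200 g × 0.111 = 31,110 g as Cl₂.
(b) Concentration rise: 31,110 g / 2,470,000 L = 12.59 mg/L = 12.59 ppm.
(b) Final FC: 1.9 + 12.59 = 14.49 ppm.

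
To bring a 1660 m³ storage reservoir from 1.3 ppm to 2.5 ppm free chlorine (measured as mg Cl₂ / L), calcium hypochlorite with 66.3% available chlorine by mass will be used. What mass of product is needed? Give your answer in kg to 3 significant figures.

Volume: 1660 m³ = 1,660,000 L.
Chlorine deficit: 2.5 − 1.3 = 1.2 ppm = 1.2 mg/L as Cl₂.
Cl₂ equivalent needed: 1.2 mg/L × 1,660,000 L = 1,992,000 mg = 1992 g.
Product at 66.3% available chlorine: 1992 / 0.663 = 3005 g.

3.00 kg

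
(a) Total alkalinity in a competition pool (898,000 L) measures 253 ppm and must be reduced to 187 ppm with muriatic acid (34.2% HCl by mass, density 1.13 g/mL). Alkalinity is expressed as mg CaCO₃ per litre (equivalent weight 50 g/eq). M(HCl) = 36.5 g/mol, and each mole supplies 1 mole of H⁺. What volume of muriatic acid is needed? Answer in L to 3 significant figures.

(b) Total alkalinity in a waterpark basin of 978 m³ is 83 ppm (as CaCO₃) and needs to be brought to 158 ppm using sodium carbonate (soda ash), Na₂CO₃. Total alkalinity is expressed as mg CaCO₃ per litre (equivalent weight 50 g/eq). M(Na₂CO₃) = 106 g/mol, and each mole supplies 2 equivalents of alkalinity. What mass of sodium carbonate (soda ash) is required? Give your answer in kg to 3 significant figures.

(a) Alkalinity to neutralize: (253 − 187) = 66 mg/L as CaCO₃ × 898,000 L = 59,270 g as CaCO₃.
(a) Equivalents of H⁺ required: 59,270 ÷ 50 g/eq = 1185 eq = 1185 mol HCl.
(a) Mass of HCl: 1185 × 36.5 = 43,270 g.
(a) Mass of 34.2% solution: 43,270 / 0.342 = 126,500 g.
(a) Volume: 126,500 g ÷ 1.13 g/mL = 112,000 mL.

(b) Volume: 978 m³ = 978,000 L.
(b) Alkalinity to add: (158 − 83) = 75 mg/L as CaCO₃ × 978,000 L = 73,350 g as CaCO₃.
(b) Equivalents: 73,350 g ÷ 50 g/eq = 1467 eq.
(b) Each mole of Na₂CO₃ supplies 2 eq, so 1467 / 2 = 733.5 mol.
(b) Mass: 733.5 mol × 106 g/mol = 77,750 g.

(a) 112 L; (b) 77.8 kg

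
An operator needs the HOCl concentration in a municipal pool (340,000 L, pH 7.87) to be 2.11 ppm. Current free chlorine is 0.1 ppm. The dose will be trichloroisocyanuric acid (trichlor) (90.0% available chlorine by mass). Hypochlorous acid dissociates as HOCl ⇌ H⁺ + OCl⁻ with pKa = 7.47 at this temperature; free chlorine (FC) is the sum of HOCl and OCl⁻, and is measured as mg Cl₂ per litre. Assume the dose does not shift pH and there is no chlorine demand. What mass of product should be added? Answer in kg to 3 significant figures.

2.76 kg

[OCl⁻]/[HOCl] = 10^(pH − pKa) = 10^(7.87 − 7.47) = 2.512; fraction as HOCl = 1/(1 + 2.512) = 0.2847.
Free chlorine required for 2.11 ppm HOCl: 2.11 / 0.2847 = 7.41 ppm.
FC to add: 7.41 − 0.1 = 7.31 mg/L as Cl₂.
Cl₂ equivalent: 7.31 mg/L × 340,000 L = 2485 g.
Product at 90.0% available Cl: 2485 / 0.9 = 2762 g.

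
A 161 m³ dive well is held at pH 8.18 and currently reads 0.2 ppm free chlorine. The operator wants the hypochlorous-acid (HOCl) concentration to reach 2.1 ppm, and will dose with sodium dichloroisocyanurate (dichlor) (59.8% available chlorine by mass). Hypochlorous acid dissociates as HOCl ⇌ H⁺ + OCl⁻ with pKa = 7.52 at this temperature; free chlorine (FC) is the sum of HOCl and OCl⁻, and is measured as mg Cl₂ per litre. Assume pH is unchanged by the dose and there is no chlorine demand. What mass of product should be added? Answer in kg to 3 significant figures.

3.10 kg

Volume: 161 m³ = 161,000 L.
[OCl⁻]/[HOCl] = 10^(pH − pKa) = 10^(8.18 − 7.52) = 4.571; fraction as HOCl = 1/(1 + 4.571) = 0.1795.
Free chlorine required for 2.1 ppm HOCl: 2.1 / 0.1795 = 11.7 ppm.
FC to add: 11.7 − 0.2 = 11.5 mg/L as Cl₂.
Cl₂ equivalent: 11.5 mg/L × 161,000 L = 1851 g.
Product at 59.8% available Cl: 1851 / 0.598 = 3096 g.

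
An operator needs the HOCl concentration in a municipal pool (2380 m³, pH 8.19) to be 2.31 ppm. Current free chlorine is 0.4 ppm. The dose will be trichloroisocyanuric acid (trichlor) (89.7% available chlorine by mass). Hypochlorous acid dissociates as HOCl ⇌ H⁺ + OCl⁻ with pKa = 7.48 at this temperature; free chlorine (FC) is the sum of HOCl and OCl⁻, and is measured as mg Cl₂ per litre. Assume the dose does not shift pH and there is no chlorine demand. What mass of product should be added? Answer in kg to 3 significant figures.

36.5 kg

Volume: 2380 m³ = 2,380,000 L.
[OCl⁻]/[HOCl] = 10^(pH − pKa) = 10^(8.19 − 7.48) = 5.129; fraction as HOCl = 1/(1 + 5.129) = 0.1632.
Free chlorine required for 2.31 ppm HOCl: 2.31 / 0.1632 = 14.16 ppm.
FC to add: 14.16 − 0.4 = 13.76 mg/L as Cl₂.
Cl₂ equivalent: 13.76 mg/L × 2,380,000 L = 32,740 g.
Product at 89.7% available Cl: 32,740 / 0.897 = 36,500 g.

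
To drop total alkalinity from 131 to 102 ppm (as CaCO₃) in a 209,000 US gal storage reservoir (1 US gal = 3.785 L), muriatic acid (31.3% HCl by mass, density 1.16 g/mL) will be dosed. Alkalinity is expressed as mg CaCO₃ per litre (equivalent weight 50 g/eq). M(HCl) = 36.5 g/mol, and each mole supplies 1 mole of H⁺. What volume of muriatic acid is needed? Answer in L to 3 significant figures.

46.1 L

Volume: 209,000 US gal × 3.785 L/gal = 791,065 L.
Alkalinity to neutralize: (131 − 102) = 29 mg/L as CaCO₃ × 791,065 L = 22,940 g as CaCO₃.
Equivalents of H⁺ required: 22,940 ÷ 50 g/eq = 458.8 eq = 458.8 mol HCl.
Mass of HCl: 458.8 × 36.5 = 16,750 g.
Mass of 31.3% solution: 16,750 / 0.313 = 53,500 g.
Volume: 53,500 g ÷ 1.16 g/mL = 46,120 mL.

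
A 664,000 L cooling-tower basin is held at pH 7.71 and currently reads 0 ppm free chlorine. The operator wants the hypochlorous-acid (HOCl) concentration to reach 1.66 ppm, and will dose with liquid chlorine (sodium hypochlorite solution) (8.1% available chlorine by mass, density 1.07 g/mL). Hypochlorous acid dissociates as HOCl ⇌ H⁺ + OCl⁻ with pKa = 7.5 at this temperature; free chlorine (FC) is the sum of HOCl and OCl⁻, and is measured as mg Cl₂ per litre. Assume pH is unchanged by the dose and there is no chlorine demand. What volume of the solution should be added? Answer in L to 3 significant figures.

33.3 L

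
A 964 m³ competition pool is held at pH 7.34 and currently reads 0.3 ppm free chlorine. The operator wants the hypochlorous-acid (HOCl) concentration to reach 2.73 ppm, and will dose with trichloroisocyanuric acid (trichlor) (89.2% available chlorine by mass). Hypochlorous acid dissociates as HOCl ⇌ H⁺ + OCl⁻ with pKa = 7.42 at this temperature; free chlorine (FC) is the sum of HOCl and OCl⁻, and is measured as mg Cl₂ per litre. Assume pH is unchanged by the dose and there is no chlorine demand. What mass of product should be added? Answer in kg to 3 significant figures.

5.08 kg

Volume: 964 m³ = 964,000 L.
[OCl⁻]/[HOCl] = 10^(pH − pKa) = 10^(7.34 − 7.42) = 0.8318; fraction as HOCl = 1/(1 + 0.8318) = 0.5459.
Free chlorine required for 2.73 ppm HOCl: 2.73 / 0.5459 = 5.001 ppm.
FC to add: 5.001 − 0.3 = 4.701 mg/L as Cl₂.
Cl₂ equivalent: 4.701 mg/L × 964,000 L = 4531 g.
Product at 89.2% available Cl: 4531 / 0.892 = 5080 g.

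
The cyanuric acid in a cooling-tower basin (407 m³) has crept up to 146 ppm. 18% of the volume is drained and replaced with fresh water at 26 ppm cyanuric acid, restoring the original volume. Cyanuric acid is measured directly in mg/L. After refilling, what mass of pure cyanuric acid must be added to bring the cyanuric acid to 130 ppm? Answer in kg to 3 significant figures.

Volume: 407 m³ = 407,000 L.
After draining 18% and refilling: 146 × 0.82 + 26 × 0.18 = 124.4 ppm.
Deficit to target: 130 − 124.4 = 5.6 mg/L.
Mass: 5.6 mg/L × 407,000 L = 2279 g cyanuric acid.

2.28 kg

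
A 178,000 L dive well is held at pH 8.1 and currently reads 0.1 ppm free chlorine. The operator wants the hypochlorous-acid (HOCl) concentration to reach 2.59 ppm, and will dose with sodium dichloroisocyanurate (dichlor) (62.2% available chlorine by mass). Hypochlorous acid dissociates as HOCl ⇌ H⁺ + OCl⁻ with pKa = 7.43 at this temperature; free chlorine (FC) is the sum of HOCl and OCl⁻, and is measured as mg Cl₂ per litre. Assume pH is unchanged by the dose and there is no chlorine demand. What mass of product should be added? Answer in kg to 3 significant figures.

[OCl⁻]/[HOCl] = 10^(pH − pKa) = 10^(8.1 − 7.43) = 4.677; fraction as HOCl = 1/(1 + 4.677) = 0.1761.
Free chlorine required for 2.59 ppm HOCl: 2.59 / 0.1761 = 14.7 ppm.
FC to add: 14.7 − 0.1 = 14.6 mg/L as Cl₂.
Cl₂ equivalent: 14.6 mg/L × 178,000 L = 2600 g.
Product at 62.2% available Cl: 2600 / 0.622 = 4179 g.

4.18 kg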